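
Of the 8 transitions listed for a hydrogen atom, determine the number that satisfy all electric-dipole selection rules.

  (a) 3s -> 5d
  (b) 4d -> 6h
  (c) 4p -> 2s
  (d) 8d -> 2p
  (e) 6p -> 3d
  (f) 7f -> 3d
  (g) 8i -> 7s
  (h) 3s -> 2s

(a) forbidden — Δl = +2 (E1 requires Δl = ±1)
(b) forbidden — Δl = +3 (E1 requires Δl = ±1)
(c) allowed
(d) allowed
(e) allowed
(f) allowed
(g) forbidden — Δl = -6 (E1 requires Δl = ±1)
(h) forbidden — Δl = +0 (E1 requires Δl = ±1)
Total allowed: 4 of 8.

4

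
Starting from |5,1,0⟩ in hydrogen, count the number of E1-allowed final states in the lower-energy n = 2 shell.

E1 requires Δl = ±1, so l_f ∈ {0, 2}; with 0 ≤ l_f ≤ n_f−1 = 1, the allowed l_f values are {0}.
For l_f = 0: m_f ∈ {m_i−1, m_i, m_i+1} ∩ [−0, 0] = {0} → 1 state.
Total: 1.

1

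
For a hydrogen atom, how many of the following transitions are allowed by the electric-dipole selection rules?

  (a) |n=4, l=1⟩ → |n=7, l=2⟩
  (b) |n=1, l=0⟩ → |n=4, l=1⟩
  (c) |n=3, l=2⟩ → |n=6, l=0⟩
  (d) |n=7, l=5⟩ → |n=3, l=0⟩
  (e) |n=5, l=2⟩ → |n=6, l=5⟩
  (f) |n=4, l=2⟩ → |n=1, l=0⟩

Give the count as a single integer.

2

(a) allowed
(b) allowed
(c) forbidden — Δl = -2 (E1 requires Δl = ±1)
(d) forbidden — Δl = -5 (E1 requires Δl = ±1)
(e) forbidden — Δl = +3 (E1 requires Δl = ±1)
(f) forbidden — Δl = -2 (E1 requires Δl = ±1)
Total allowed: 2 of 6.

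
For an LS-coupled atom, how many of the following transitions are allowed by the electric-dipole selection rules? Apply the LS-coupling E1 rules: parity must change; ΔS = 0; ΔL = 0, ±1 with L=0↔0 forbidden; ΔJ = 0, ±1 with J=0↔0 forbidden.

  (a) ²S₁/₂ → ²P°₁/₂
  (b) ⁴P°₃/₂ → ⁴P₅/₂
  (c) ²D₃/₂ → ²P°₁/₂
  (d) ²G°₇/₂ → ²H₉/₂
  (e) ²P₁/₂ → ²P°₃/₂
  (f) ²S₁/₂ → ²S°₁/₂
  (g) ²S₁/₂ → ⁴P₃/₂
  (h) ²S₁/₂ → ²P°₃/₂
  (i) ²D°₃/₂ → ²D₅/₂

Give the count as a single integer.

(a) allowed
(b) allowed
(c) allowed
(d) allowed
(e) allowed
(f) forbidden (ΔL fails)
(g) forbidden (parity, ΔS fail)
(h) allowed
(i) allowed
Total allowed: 7 of 9.

7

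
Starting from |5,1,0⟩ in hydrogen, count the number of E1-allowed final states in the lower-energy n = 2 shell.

E1 requires Δl = ±1, so l_f ∈ {0, 2}; with 0 ≤ l_f ≤ n_f−1 = 1, the allowed l_f values are {0}.
For l_f = 0: m_f ∈ {m_i−1, m_i, m_i+1} ∩ [−0, 0] = {0} → 1 state.
Total: 1.

1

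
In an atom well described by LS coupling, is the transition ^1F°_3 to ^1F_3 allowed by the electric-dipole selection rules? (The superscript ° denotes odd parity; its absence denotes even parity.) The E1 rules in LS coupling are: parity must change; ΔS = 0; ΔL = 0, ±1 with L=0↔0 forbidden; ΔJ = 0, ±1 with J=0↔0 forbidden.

Parity must change: odd → even — ✓.
ΔS = 0: S: 0 → 0 — ✓.
ΔL = 0, ±1 (not L=0↔0): L: 3 → 3, ΔL = +0 — ✓.
ΔJ = 0, ±1 (not J=0↔0): J: 3 → 3, ΔJ = +0 — ✓.
All four E1 rules are satisfied.

allowed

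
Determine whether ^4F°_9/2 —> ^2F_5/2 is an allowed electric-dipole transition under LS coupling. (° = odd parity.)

forbidden

Initial level: S=3/2, L=3, J=9/2, parity odd. Final level: S=1/2, L=3, J=5/2, parity even.
Parity must change: odd → even — ✓.
ΔS = 0: S: 3/2 → 1/2 — ✗.
ΔL = 0, ±1 (not L=0↔0): L: 3 → 3, ΔL = +0 — ✓.
ΔJ = 0, ±1 (not J=0↔0): J: 9/2 → 5/2, ΔJ = -2 — ✗.
Rule(s) violated: ΔS, ΔJ.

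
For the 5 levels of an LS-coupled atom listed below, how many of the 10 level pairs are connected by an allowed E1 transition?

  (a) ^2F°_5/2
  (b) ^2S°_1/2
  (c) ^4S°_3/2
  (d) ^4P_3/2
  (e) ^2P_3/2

(a)–(b): forbidden (parity, ΔL, ΔJ).
(a)–(c): forbidden (parity, ΔS, ΔL).
(a)–(d): forbidden (ΔS, ΔL).
(a)–(e): forbidden (ΔL).
(b)–(c): forbidden (parity, ΔS, ΔL).
(b)–(d): forbidden (ΔS).
(b)–(e): allowed.
(c)–(d): allowed.
(c)–(e): forbidden (ΔS).
(d)–(e): forbidden (parity, ΔS).
Allowed pairs: 2 of 10.

2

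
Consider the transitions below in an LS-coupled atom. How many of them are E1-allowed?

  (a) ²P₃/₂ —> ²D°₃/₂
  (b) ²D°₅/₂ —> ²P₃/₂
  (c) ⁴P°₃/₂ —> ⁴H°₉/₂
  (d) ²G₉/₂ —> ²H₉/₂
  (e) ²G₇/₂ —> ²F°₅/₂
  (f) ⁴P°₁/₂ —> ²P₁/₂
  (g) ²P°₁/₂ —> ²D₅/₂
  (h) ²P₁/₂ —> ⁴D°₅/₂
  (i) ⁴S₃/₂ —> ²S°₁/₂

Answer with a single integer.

(a) allowed
(b) allowed
(c) forbidden (parity, ΔL, ΔJ fail)
(d) forbidden (parity fails)
(e) allowed
(f) forbidden (ΔS fails)
(g) forbidden (ΔJ fails)
(h) forbidden (ΔS, ΔJ fail)
(i) forbidden (ΔS, ΔL fail)
Total allowed: 3 of 9.

3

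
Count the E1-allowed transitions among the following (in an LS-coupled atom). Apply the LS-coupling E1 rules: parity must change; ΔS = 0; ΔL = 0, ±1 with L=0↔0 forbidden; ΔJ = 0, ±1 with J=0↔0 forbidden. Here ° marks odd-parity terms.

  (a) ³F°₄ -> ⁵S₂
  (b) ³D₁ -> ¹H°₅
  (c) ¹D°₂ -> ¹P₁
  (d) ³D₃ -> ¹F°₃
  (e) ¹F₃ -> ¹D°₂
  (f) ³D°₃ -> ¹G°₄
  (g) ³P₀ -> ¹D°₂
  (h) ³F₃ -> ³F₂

(a) forbidden (ΔS, ΔL, ΔJ fail)
(b) forbidden (ΔS, ΔL, ΔJ fail)
(c) allowed
(d) forbidden (ΔS fails)
(e) allowed
(f) forbidden (parity, ΔS, ΔL fail)
(g) forbidden (ΔS, ΔJ fail)
(h) forbidden (parity fails)
Total allowed: 2 of 8.

2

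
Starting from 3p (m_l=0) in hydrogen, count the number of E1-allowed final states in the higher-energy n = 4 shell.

E1 requires Δl = ±1, so l_f ∈ {0, 2}; with 0 ≤ l_f ≤ n_f−1 = 3, the allowed l_f values are {0, 2}.
For l_f = 0: m_f ∈ {m_i−1, m_i, m_i+1} ∩ [−0, 0] = {0} → 1 state.
For l_f = 2: m_f ∈ {m_i−1, m_i, m_i+1} ∩ [−2, 2] = {-1, 0, 1} → 3 states.
Total: 4.

4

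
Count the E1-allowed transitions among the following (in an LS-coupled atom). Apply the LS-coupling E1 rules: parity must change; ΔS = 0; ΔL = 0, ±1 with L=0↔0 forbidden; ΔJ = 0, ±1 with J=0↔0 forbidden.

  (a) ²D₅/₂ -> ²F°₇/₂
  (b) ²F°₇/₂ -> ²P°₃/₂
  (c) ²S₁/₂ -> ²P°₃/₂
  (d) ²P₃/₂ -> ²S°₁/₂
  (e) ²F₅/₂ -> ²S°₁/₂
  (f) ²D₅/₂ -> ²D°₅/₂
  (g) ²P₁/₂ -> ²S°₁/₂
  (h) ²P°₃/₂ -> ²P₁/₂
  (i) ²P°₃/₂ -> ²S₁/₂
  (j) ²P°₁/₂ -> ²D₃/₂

(a) allowed
(b) forbidden (parity, ΔL, ΔJ fail)
(c) allowed
(d) allowed
(e) forbidden (ΔL, ΔJ fail)
(f) allowed
(g) allowed
(h) allowed
(i) allowed
(j) allowed
Total allowed: 8 of 10.

8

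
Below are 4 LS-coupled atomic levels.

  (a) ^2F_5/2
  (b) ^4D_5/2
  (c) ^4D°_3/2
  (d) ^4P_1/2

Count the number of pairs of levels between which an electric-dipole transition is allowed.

(a)–(b): forbidden (parity, ΔS).
(a)–(c): forbidden (ΔS).
(a)–(d): forbidden (parity, ΔS, ΔL, ΔJ).
(b)–(c): allowed.
(b)–(d): forbidden (parity, ΔJ).
(c)–(d): allowed.
Allowed pairs: 2 of 6.

2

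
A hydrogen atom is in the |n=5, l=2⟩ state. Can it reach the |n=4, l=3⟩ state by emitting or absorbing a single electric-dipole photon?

allowed

Initial l = 2, final l = 3, so Δl = +1. E1 requires Δl = ±1: ✓.
All E1 selection rules are satisfied.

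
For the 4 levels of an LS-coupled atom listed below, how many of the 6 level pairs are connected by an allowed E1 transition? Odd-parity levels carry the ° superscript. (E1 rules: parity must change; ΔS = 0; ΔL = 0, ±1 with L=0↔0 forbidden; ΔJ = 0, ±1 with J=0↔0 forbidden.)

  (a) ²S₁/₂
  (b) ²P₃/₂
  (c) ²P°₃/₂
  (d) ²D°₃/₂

3

(a)–(b): forbidden (parity).
(a)–(c): allowed.
(a)–(d): forbidden (ΔL).
(b)–(c): allowed.
(b)–(d): allowed.
(c)–(d): forbidden (parity).
Allowed pairs: 3 of 6.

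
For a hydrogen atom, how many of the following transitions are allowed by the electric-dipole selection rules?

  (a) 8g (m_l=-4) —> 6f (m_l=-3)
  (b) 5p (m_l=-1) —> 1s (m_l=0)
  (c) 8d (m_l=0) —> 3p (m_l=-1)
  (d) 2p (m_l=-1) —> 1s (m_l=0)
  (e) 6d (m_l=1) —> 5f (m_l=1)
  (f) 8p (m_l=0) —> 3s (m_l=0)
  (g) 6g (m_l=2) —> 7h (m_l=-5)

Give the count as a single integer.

6

(a) allowed
(b) allowed
(c) allowed
(d) allowed
(e) allowed
(f) allowed
(g) forbidden — Δm_l = -7 (E1 requires Δm_l = 0, ±1)
Total allowed: 6 of 7.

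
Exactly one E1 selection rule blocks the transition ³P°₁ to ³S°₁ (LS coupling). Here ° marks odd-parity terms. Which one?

Parity must change: odd → odd — fails.
ΔS = 0: S: 1 → 1 — passes.
ΔL = 0, ±1 (not L=0↔0): L: 1 → 0, ΔL = -1 — passes.
ΔJ = 0, ±1 (not J=0↔0): J: 1 → 1, ΔJ = +0 — passes.

parity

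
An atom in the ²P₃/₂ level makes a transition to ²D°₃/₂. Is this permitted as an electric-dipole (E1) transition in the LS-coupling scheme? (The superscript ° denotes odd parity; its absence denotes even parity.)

Parity must change: even → odd — satisfied.
ΔS = 0: S: 1/2 → 1/2 — satisfied.
ΔL = 0, ±1 (not L=0↔0): L: 1 → 2, ΔL = +1 — satisfied.
ΔJ = 0, ±1 (not J=0↔0): J: 3/2 → 3/2, ΔJ = +0 — satisfied.
All four E1 rules are satisfied.

allowed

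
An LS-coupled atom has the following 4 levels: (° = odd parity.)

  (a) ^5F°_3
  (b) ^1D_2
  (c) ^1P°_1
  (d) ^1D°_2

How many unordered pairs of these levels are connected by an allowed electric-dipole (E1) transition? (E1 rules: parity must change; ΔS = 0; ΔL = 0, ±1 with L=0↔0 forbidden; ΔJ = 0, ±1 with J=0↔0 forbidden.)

2

(a)–(b): forbidden (ΔS).
(a)–(c): forbidden (parity, ΔS, ΔL, ΔJ).
(a)–(d): forbidden (parity, ΔS).
(b)–(c): allowed.
(b)–(d): allowed.
(c)–(d): forbidden (parity).
Allowed pairs: 2 of 6.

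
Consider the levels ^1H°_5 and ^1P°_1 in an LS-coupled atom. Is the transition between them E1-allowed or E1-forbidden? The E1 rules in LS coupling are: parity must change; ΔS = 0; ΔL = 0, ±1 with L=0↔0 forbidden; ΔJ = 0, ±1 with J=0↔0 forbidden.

Initial level: S=0, L=5, J=5, parity odd. Final level: S=0, L=1, J=1, parity odd.
ΔJ = 0, ±1 (not J=0↔0): J: 5 → 1, ΔJ = -4 — ✗.
Parity must change: odd → odd — ✗.
ΔL = 0, ±1 (not L=0↔0): L: 5 → 1, ΔL = -4 — ✗.
ΔS = 0: S: 0 → 0 — ✓.
Rule(s) violated: parity, ΔL, ΔJ.

forbidden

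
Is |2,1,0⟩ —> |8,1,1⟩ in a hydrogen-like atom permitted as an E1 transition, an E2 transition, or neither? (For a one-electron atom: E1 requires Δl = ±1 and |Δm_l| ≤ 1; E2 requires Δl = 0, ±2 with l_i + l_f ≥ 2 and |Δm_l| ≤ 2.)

E2

Δl = 1 − 1 = +0; l_i + l_f = 2.
Δm_l = +1.
E1 (Δl = ±1, |Δm_l| ≤ 1): not satisfied.
E2 (Δl = 0,±2, l_i+l_f ≥ 2, |Δm_l| ≤ 2): satisfied.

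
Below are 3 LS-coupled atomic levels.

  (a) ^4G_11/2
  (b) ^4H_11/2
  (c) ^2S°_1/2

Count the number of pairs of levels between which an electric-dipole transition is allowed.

0

(a)–(b): forbidden (parity).
(a)–(c): forbidden (ΔS, ΔL, ΔJ).
(b)–(c): forbidden (ΔS, ΔL, ΔJ).
Allowed pairs: 0 of 3.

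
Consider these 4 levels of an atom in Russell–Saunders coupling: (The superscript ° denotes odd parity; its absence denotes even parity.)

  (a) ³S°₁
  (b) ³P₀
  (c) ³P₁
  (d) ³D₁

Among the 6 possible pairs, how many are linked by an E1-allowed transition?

(a)–(b): allowed.
(a)–(c): allowed.
(a)–(d): forbidden (ΔL).
(b)–(c): forbidden (parity).
(b)–(d): forbidden (parity).
(c)–(d): forbidden (parity).
Allowed pairs: 2 of 6.

2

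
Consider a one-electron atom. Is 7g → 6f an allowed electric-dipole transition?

Initial l = 4, final l = 3, so Δl = -1. E1 requires Δl = ±1: satisfied.
All E1 selection rules are satisfied.

allowed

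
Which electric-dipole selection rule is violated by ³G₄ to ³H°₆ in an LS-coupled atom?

the ΔJ = 0, ±1 rule

Reading off the term symbols: S 1→1, L 4→5, J 4→6, parity even→odd.
Parity must change: even → odd — satisfied.
ΔS = 0: S: 1 → 1 — satisfied.
ΔL = 0, ±1 (not L=0↔0): L: 4 → 5, ΔL = +1 — satisfied.
ΔJ = 0, ±1 (not J=0↔0): J: 4 → 6, ΔJ = +2 — violated.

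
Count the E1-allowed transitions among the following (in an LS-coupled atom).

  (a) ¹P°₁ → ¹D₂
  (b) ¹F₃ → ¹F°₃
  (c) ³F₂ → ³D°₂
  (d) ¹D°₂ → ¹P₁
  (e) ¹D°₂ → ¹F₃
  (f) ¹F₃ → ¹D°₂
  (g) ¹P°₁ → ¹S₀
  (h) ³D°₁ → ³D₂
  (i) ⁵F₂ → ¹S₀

(a) allowed
(b) allowed
(c) allowed
(d) allowed
(e) allowed
(f) allowed
(g) allowed
(h) allowed
(i) forbidden (parity, ΔS, ΔL, ΔJ fail)
Total allowed: 8 of 9.

8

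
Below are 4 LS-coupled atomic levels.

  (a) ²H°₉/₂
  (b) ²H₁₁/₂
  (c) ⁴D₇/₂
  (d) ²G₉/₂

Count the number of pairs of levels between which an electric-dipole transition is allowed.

2

(a)–(b): allowed.
(a)–(c): forbidden (ΔS, ΔL).
(a)–(d): allowed.
(b)–(c): forbidden (parity, ΔS, ΔL, ΔJ).
(b)–(d): forbidden (parity).
(c)–(d): forbidden (parity, ΔS, ΔL).
Allowed pairs: 2 of 6.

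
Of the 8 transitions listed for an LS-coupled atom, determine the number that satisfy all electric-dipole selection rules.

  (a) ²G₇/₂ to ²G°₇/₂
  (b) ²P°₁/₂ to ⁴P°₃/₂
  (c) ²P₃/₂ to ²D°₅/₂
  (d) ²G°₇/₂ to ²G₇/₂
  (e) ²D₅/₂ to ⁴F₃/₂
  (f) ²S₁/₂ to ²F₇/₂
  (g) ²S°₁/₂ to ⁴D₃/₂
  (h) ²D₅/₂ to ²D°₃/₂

4

(a) allowed
(b) forbidden (parity, ΔS fail)
(c) allowed
(d) allowed
(e) forbidden (parity, ΔS fail)
(f) forbidden (parity, ΔL, ΔJ fail)
(g) forbidden (ΔS, ΔL fail)
(h) allowed
Total allowed: 4 of 8.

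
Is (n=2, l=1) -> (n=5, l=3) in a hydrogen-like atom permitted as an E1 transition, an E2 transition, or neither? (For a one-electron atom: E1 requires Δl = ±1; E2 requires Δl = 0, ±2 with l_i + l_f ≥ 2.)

Δl = 3 − 1 = +2; l_i + l_f = 4.
E1 (Δl = ±1): not satisfied.
E2 (Δl = 0,±2, l_i+l_f ≥ 2): satisfied.

E2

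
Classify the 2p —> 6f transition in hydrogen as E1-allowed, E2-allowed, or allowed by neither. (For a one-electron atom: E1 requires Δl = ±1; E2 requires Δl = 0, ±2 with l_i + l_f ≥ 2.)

Δl = 3 − 1 = +2; l_i + l_f = 4.
E1 (Δl = ±1): not satisfied.
E2 (Δl = 0,±2, l_i+l_f ≥ 2): satisfied.

E2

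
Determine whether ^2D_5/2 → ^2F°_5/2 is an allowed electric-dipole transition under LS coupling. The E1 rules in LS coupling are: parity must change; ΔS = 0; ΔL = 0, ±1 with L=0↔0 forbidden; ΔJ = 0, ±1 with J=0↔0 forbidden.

allowed

Parity must change: even → odd — passes.
ΔL = 0, ±1 (not L=0↔0): L: 2 → 3, ΔL = +1 — passes.
ΔS = 0: S: 1/2 → 1/2 — passes.
ΔJ = 0, ±1 (not J=0↔0): J: 5/2 → 5/2, ΔJ = +0 — passes.
All four E1 rules are satisfied.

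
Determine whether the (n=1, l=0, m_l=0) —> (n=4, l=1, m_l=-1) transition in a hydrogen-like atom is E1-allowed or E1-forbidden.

allowed

Δl = 1 − 0 = +1; the E1 rule Δl = ±1 is passes.
m_l: 0 → -1 (Δm_l = -1). |Δm_l| ≤ 1 passes.
All E1 selection rules are satisfied.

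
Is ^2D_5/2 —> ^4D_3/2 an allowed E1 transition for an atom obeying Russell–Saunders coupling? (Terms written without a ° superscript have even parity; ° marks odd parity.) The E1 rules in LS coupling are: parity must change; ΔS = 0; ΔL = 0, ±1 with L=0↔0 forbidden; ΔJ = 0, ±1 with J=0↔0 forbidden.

Parity must change: even → even — fails.
ΔS = 0: S: 1/2 → 3/2 — fails.
ΔL = 0, ±1 (not L=0↔0): L: 2 → 2, ΔL = +0 — ok.
ΔJ = 0, ±1 (not J=0↔0): J: 5/2 → 3/2, ΔJ = -1 — ok.
Rule(s) violated: parity, ΔS.

forbidden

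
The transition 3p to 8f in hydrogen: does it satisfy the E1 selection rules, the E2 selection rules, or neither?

Δl = 3 − 1 = +2; l_i + l_f = 4.
E1 (Δl = ±1): not satisfied.
E2 (Δl = 0,±2, l_i+l_f ≥ 2): satisfied.

E2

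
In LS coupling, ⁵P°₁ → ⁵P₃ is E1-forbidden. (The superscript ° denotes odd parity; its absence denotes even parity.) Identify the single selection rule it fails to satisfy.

the ΔJ = 0, ±1 rule

Initial level: S=2, L=1, J=1, parity odd. Final level: S=2, L=1, J=3, parity even.
Parity must change: odd → even — satisfied.
ΔS = 0: S: 2 → 2 — satisfied.
ΔL = 0, ±1 (not L=0↔0): L: 1 → 1, ΔL = +0 — satisfied.
ΔJ = 0, ±1 (not J=0↔0): J: 1 → 3, ΔJ = +2 — violated.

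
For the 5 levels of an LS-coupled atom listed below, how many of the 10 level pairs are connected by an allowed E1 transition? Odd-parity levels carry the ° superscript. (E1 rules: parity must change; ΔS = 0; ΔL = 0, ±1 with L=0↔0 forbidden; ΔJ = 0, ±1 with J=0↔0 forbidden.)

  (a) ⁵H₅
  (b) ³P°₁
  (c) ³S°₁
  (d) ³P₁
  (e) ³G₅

(a)–(b): forbidden (ΔS, ΔL, ΔJ).
(a)–(c): forbidden (ΔS, ΔL, ΔJ).
(a)–(d): forbidden (parity, ΔS, ΔL, ΔJ).
(a)–(e): forbidden (parity, ΔS).
(b)–(c): forbidden (parity).
(b)–(d): allowed.
(b)–(e): forbidden (ΔL, ΔJ).
(c)–(d): allowed.
(c)–(e): forbidden (ΔL, ΔJ).
(d)–(e): forbidden (parity, ΔL, ΔJ).
Allowed pairs: 2 of 10.

2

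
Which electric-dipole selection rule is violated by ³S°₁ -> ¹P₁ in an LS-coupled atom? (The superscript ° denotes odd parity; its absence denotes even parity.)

Reading off the term symbols: S 1→0, L 0→1, J 1→1, parity odd→even.
Parity must change: odd → even — ✓.
ΔS = 0: S: 1 → 0 — ✗.
ΔL = 0, ±1 (not L=0↔0): L: 0 → 1, ΔL = +1 — ✓.
ΔJ = 0, ±1 (not J=0↔0): J: 1 → 1, ΔJ = +0 — ✓.

the ΔS = 0 rule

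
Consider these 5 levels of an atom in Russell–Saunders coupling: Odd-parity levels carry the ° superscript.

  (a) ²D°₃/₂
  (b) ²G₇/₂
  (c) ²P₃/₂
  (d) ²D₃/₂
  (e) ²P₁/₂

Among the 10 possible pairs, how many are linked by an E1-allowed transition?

3

(a)–(b): forbidden (ΔL, ΔJ).
(a)–(c): allowed.
(a)–(d): allowed.
(a)–(e): allowed.
(b)–(c): forbidden (parity, ΔL, ΔJ).
(b)–(d): forbidden (parity, ΔL, ΔJ).
(b)–(e): forbidden (parity, ΔL, ΔJ).
(c)–(d): forbidden (parity).
(c)–(e): forbidden (parity).
(d)–(e): forbidden (parity).
Allowed pairs: 3 of 10.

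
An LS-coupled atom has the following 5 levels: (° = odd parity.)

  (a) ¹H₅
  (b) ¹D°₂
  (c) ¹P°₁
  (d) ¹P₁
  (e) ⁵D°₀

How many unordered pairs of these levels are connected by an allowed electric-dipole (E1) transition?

2

(a)–(b): forbidden (ΔL, ΔJ).
(a)–(c): forbidden (ΔL, ΔJ).
(a)–(d): forbidden (parity, ΔL, ΔJ).
(a)–(e): forbidden (ΔS, ΔL, ΔJ).
(b)–(c): forbidden (parity).
(b)–(d): allowed.
(b)–(e): forbidden (parity, ΔS, ΔJ).
(c)–(d): allowed.
(c)–(e): forbidden (parity, ΔS).
(d)–(e): forbidden (ΔS).
Allowed pairs: 2 of 10.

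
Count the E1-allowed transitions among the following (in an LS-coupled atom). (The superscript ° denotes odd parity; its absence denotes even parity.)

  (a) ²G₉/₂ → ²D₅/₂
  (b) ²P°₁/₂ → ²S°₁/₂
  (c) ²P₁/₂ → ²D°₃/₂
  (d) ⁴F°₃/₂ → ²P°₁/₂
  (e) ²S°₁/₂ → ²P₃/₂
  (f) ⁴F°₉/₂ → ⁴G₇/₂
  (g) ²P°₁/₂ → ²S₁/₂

4

(a) forbidden (parity, ΔL, ΔJ fail)
(b) forbidden (parity fails)
(c) allowed
(d) forbidden (parity, ΔS, ΔL fail)
(e) allowed
(f) allowed
(g) allowed
Total allowed: 4 of 7.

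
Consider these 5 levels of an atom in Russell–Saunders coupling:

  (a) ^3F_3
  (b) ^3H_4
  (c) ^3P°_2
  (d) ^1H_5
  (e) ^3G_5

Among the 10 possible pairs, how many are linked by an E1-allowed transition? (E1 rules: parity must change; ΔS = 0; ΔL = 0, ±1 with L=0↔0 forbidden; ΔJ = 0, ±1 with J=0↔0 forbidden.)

0

(a)–(b): forbidden (parity, ΔL).
(a)–(c): forbidden (ΔL).
(a)–(d): forbidden (parity, ΔS, ΔL, ΔJ).
(a)–(e): forbidden (parity, ΔJ).
(b)–(c): forbidden (ΔL, ΔJ).
(b)–(d): forbidden (parity, ΔS).
(b)–(e): forbidden (parity).
(c)–(d): forbidden (ΔS, ΔL, ΔJ).
(c)–(e): forbidden (ΔL, ΔJ).
(d)–(e): forbidden (parity, ΔS).
Allowed pairs: 0 of 10.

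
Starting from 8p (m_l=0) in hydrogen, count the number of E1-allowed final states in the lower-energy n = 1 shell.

E1 requires Δl = ±1, so l_f ∈ {0, 2}; with 0 ≤ l_f ≤ n_f−1 = 0, the allowed l_f values are {0}.
For l_f = 0: m_f ∈ {m_i−1, m_i, m_i+1} ∩ [−0, 0] = {0} → 1 state.
Total: 1.

1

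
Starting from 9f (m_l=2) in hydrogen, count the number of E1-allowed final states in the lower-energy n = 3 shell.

2

E1 requires Δl = ±1, so l_f ∈ {2, 4}; with 0 ≤ l_f ≤ n_f−1 = 2, the allowed l_f values are {2}.
For l_f = 2: m_f ∈ {m_i−1, m_i, m_i+1} ∩ [−2, 2] = {1, 2} → 2 states.
Total: 2.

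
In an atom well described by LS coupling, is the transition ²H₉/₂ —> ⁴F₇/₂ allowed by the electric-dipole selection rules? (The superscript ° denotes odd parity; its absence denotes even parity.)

Reading off the term symbols: S 1/2→3/2, L 5→3, J 9/2→7/2, parity even→even.
Parity must change: even → even — ✗.
ΔL = 0, ±1 (not L=0↔0): L: 5 → 3, ΔL = -2 — ✗.
ΔJ = 0, ±1 (not J=0↔0): J: 9/2 → 7/2, ΔJ = -1 — ✓.
ΔS = 0: S: 1/2 → 3/2 — ✗.
Rule(s) violated: parity, ΔS, ΔL.

forbidden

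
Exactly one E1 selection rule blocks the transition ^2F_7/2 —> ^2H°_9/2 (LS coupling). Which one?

the ΔL = 0, ±1 rule

Initial level: S=1/2, L=3, J=7/2, parity even. Final level: S=1/2, L=5, J=9/2, parity odd.
ΔL = 0, ±1 (not L=0↔0): L: 3 → 5, ΔL = +2 — fails.
ΔS = 0: S: 1/2 → 1/2 — passes.
Parity must change: even → odd — passes.
ΔJ = 0, ±1 (not J=0↔0): J: 7/2 → 9/2, ΔJ = +1 — passes.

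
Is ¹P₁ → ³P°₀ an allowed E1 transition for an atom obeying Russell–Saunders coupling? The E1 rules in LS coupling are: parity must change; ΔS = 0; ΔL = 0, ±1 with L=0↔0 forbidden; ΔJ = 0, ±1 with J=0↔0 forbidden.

forbidden

Initial level: S=0, L=1, J=1, parity even. Final level: S=1, L=1, J=0, parity odd.
Parity must change: even → odd — passes.
ΔS = 0: S: 0 → 1 — fails.
ΔL = 0, ±1 (not L=0↔0): L: 1 → 1, ΔL = +0 — passes.
ΔJ = 0, ±1 (not J=0↔0): J: 1 → 0, ΔJ = -1 — passes.
Rule(s) violated: ΔS.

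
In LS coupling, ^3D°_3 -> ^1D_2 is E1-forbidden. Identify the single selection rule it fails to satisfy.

the ΔS = 0 rule

Reading off the term symbols: S 1→0, L 2→2, J 3→2, parity odd→even.
Parity must change: odd → even — satisfied.
ΔS = 0: S: 1 → 0 — violated.
ΔL = 0, ±1 (not L=0↔0): L: 2 → 2, ΔL = +0 — satisfied.
ΔJ = 0, ±1 (not J=0↔0): J: 3 → 2, ΔJ = -1 — satisfied.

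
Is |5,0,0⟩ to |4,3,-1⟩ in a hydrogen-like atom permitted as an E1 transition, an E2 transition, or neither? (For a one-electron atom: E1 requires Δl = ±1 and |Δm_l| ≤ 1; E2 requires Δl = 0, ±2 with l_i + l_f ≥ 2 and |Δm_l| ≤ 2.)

Δl = 3 − 0 = +3; l_i + l_f = 3.
Δm_l = -1.
E1 (Δl = ±1, |Δm_l| ≤ 1): not satisfied.
E2 (Δl = 0,±2, l_i+l_f ≥ 2, |Δm_l| ≤ 2): not satisfied.

neither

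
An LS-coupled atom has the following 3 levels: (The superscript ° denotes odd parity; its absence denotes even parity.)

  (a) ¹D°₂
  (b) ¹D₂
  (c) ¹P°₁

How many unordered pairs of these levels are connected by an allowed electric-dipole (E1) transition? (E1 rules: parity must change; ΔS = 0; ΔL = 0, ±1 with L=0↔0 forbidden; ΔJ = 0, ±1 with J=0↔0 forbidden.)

2

(a)–(b): allowed.
(a)–(c): forbidden (parity).
(b)–(c): allowed.
Allowed pairs: 2 of 3.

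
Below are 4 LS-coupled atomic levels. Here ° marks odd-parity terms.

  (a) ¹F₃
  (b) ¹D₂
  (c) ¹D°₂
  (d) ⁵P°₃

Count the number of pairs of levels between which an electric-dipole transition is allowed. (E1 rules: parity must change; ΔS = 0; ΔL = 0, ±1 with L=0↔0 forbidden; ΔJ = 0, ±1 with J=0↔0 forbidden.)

(a)–(b): forbidden (parity).
(a)–(c): allowed.
(a)–(d): forbidden (ΔS, ΔL).
(b)–(c): allowed.
(b)–(d): forbidden (ΔS).
(c)–(d): forbidden (parity, ΔS).
Allowed pairs: 2 of 6.

2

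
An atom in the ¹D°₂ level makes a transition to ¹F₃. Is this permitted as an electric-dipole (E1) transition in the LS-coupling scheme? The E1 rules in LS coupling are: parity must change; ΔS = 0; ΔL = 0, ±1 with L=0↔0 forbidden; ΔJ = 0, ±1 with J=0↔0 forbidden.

allowed

Reading off the term symbols: S 0→0, L 2→3, J 2→3, parity odd→even.
Parity must change: odd → even — ✓.
ΔS = 0: S: 0 → 0 — ✓.
ΔL = 0, ±1 (not L=0↔0): L: 2 → 3, ΔL = +1 — ✓.
ΔJ = 0, ±1 (not J=0↔0): J: 2 → 3, ΔJ = +1 — ✓.
All four E1 rules are satisfied.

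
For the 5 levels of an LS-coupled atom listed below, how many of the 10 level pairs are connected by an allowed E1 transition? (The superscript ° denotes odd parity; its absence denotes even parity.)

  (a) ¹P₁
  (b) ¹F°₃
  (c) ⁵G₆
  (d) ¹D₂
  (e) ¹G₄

(a)–(b): forbidden (ΔL, ΔJ).
(a)–(c): forbidden (parity, ΔS, ΔL, ΔJ).
(a)–(d): forbidden (parity).
(a)–(e): forbidden (parity, ΔL, ΔJ).
(b)–(c): forbidden (ΔS, ΔJ).
(b)–(d): allowed.
(b)–(e): allowed.
(c)–(d): forbidden (parity, ΔS, ΔL, ΔJ).
(c)–(e): forbidden (parity, ΔS, ΔJ).
(d)–(e): forbidden (parity, ΔL, ΔJ).
Allowed pairs: 2 of 10.

2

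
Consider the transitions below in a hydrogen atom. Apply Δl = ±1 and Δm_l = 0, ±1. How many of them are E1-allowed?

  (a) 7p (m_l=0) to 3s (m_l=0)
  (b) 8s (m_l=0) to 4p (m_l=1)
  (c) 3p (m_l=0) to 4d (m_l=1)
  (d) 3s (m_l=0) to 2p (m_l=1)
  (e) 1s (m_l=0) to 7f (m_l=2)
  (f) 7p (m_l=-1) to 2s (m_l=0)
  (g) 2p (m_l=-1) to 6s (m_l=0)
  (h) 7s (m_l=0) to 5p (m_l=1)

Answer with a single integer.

(a) allowed
(b) allowed
(c) allowed
(d) allowed
(e) forbidden — Δl = +3 (E1 requires Δl = ±1); Δm_l = +2 (E1 requires Δm_l = 0, ±1)
(f) allowed
(g) allowed
(h) allowed
Total allowed: 7 of 8.

7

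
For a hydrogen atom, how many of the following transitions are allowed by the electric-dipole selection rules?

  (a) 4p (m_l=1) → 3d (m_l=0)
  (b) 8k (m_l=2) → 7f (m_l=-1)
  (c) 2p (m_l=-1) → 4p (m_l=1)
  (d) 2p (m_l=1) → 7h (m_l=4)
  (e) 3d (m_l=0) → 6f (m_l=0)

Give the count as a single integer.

2

(a) allowed
(b) forbidden — Δl = -4 (E1 requires Δl = ±1); Δm_l = -3 (E1 requires Δm_l = 0, ±1)
(c) forbidden — Δl = +0 (E1 requires Δl = ±1); Δm_l = +2 (E1 requires Δm_l = 0, ±1)
(d) forbidden — Δl = +4 (E1 requires Δl = ±1); Δm_l = +3 (E1 requires Δm_l = 0, ±1)
(e) allowed
Total allowed: 2 of 5.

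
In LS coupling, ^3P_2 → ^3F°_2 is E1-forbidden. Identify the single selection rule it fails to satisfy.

the ΔL = 0, ±1 rule

Parity must change: even → odd — passes.
ΔS = 0: S: 1 → 1 — passes.
ΔL = 0, ±1 (not L=0↔0): L: 1 → 3, ΔL = +2 — fails.
ΔJ = 0, ±1 (not J=0↔0): J: 2 → 2, ΔJ = +0 — passes.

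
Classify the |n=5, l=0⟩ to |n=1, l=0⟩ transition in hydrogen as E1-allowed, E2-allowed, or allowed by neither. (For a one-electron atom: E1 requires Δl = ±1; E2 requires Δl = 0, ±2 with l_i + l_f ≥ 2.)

neither

Δl = 0 − 0 = +0; l_i + l_f = 0.
E1 (Δl = ±1): not satisfied.
E2 (Δl = 0,±2, l_i+l_f ≥ 2): not satisfied.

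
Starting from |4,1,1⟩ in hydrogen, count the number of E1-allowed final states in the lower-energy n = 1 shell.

E1 requires Δl = ±1, so l_f ∈ {0, 2}; with 0 ≤ l_f ≤ n_f−1 = 0, the allowed l_f values are {0}.
For l_f = 0: m_f ∈ {m_i−1, m_i, m_i+1} ∩ [−0, 0] = {0} → 1 state.
Total: 1.

1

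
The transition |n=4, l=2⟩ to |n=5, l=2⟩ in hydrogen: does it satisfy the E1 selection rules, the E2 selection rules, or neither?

E2

Δl = 2 − 2 = +0; l_i + l_f = 4.
E1 (Δl = ±1): not satisfied.
E2 (Δl = 0,±2, l_i+l_f ≥ 2): satisfied.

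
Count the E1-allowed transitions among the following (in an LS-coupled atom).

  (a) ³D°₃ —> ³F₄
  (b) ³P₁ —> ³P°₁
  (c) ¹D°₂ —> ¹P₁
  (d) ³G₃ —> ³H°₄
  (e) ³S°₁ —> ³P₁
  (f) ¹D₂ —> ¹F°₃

6

(a) allowed
(b) allowed
(c) allowed
(d) allowed
(e) allowed
(f) allowed
Total allowed: 6 of 6.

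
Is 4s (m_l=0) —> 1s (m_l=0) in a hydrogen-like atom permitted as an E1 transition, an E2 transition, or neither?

Δl = 0 − 0 = +0; l_i + l_f = 0.
Δm_l = +0.
E1 (Δl = ±1, |Δm_l| ≤ 1): not satisfied.
E2 (Δl = 0,±2, l_i+l_f ≥ 2, |Δm_l| ≤ 2): not satisfied.

neither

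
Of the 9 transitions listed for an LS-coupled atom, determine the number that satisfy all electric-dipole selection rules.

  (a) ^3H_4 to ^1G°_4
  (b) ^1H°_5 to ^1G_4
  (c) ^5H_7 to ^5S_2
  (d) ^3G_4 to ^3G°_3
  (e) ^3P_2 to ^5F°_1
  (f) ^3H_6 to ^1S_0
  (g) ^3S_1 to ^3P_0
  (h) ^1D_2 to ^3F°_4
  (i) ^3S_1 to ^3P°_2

3

(a) forbidden (ΔS fails)
(b) allowed
(c) forbidden (parity, ΔL, ΔJ fail)
(d) allowed
(e) forbidden (ΔS, ΔL fail)
(f) forbidden (parity, ΔS, ΔL, ΔJ fail)
(g) forbidden (parity fails)
(h) forbidden (ΔS, ΔJ fail)
(i) allowed
Total allowed: 3 of 9.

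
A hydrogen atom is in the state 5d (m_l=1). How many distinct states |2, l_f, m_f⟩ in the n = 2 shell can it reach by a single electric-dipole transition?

2

E1 requires Δl = ±1, so l_f ∈ {1, 3}; with 0 ≤ l_f ≤ n_f−1 = 1, the allowed l_f values are {1}.
For l_f = 1: m_f ∈ {m_i−1, m_i, m_i+1} ∩ [−1, 1] = {0, 1} → 2 states.
Total: 2.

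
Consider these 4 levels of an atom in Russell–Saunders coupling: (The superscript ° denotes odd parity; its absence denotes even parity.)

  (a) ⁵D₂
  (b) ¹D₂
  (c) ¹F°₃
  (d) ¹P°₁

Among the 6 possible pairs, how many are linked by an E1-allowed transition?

2

(a)–(b): forbidden (parity, ΔS).
(a)–(c): forbidden (ΔS).
(a)–(d): forbidden (ΔS).
(b)–(c): allowed.
(b)–(d): allowed.
(c)–(d): forbidden (parity, ΔL, ΔJ).
Allowed pairs: 2 of 6.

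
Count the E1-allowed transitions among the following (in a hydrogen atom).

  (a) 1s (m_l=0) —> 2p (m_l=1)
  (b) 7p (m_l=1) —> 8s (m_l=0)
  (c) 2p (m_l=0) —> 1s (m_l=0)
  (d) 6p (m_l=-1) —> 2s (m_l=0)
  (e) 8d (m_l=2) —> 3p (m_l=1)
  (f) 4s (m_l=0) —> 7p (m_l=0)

6

(a) allowed
(b) allowed
(c) allowed
(d) allowed
(e) allowed
(f) allowed
Total allowed: 6 of 6.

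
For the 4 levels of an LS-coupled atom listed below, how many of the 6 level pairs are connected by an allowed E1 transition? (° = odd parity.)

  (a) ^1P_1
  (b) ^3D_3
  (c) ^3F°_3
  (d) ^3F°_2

(a)–(b): forbidden (parity, ΔS, ΔJ).
(a)–(c): forbidden (ΔS, ΔL, ΔJ).
(a)–(d): forbidden (ΔS, ΔL).
(b)–(c): allowed.
(b)–(d): allowed.
(c)–(d): forbidden (parity).
Allowed pairs: 2 of 6.

2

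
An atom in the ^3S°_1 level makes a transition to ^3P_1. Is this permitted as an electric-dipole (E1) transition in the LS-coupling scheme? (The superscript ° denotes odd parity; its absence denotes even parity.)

allowed

Parity must change: odd → even — passes.
ΔS = 0: S: 1 → 1 — passes.
ΔL = 0, ±1 (not L=0↔0): L: 0 → 1, ΔL = +1 — passes.
ΔJ = 0, ±1 (not J=0↔0): J: 1 → 1, ΔJ = +0 — passes.
All four E1 rules are satisfied.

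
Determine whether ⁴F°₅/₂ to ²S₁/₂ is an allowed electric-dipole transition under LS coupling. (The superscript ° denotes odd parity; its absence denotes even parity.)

Initial level: S=3/2, L=3, J=5/2, parity odd. Final level: S=1/2, L=0, J=1/2, parity even.
ΔJ = 0, ±1 (not J=0↔0): J: 5/2 → 1/2, ΔJ = -2 — fails.
ΔL = 0, ±1 (not L=0↔0): L: 3 → 0, ΔL = -3 — fails.
Parity must change: odd → even — passes.
ΔS = 0: S: 3/2 → 1/2 — fails.
Rule(s) violated: ΔS, ΔL, ΔJ.

forbidden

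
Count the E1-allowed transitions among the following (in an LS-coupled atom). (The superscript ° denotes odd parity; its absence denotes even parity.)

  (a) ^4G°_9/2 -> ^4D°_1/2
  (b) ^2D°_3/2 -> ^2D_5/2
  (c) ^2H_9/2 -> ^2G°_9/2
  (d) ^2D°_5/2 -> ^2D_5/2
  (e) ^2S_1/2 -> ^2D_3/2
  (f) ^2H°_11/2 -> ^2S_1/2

3

(a) forbidden (parity, ΔL, ΔJ fail)
(b) allowed
(c) allowed
(d) allowed
(e) forbidden (parity, ΔL fail)
(f) forbidden (ΔL, ΔJ fail)
Total allowed: 3 of 6.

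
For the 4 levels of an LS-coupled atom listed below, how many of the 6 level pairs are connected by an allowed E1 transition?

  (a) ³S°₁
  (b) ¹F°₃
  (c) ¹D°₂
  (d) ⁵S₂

0

(a)–(b): forbidden (parity, ΔS, ΔL, ΔJ).
(a)–(c): forbidden (parity, ΔS, ΔL).
(a)–(d): forbidden (ΔS, ΔL).
(b)–(c): forbidden (parity).
(b)–(d): forbidden (ΔS, ΔL).
(c)–(d): forbidden (ΔS, ΔL).
Allowed pairs: 0 of 6.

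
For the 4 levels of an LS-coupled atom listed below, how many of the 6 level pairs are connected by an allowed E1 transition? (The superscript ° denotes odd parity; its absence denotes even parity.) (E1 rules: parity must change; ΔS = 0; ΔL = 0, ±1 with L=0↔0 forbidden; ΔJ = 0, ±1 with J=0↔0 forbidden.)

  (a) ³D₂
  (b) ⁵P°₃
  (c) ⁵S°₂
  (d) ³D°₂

1

(a)–(b): forbidden (ΔS).
(a)–(c): forbidden (ΔS, ΔL).
(a)–(d): allowed.
(b)–(c): forbidden (parity).
(b)–(d): forbidden (parity, ΔS).
(c)–(d): forbidden (parity, ΔS, ΔL).
Allowed pairs: 1 of 6.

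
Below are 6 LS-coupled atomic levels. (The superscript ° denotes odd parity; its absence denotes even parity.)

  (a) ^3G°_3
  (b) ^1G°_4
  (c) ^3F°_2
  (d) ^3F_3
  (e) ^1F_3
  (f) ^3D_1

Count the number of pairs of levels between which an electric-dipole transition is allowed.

(a)–(b): forbidden (parity, ΔS).
(a)–(c): forbidden (parity).
(a)–(d): allowed.
(a)–(e): forbidden (ΔS).
(a)–(f): forbidden (ΔL, ΔJ).
(b)–(c): forbidden (parity, ΔS, ΔJ).
(b)–(d): forbidden (ΔS).
(b)–(e): allowed.
(b)–(f): forbidden (ΔS, ΔL, ΔJ).
(c)–(d): allowed.
(c)–(e): forbidden (ΔS).
(c)–(f): allowed.
(d)–(e): forbidden (parity, ΔS).
(d)–(f): forbidden (parity, ΔJ).
(e)–(f): forbidden (parity, ΔS, ΔJ).
Allowed pairs: 4 of 15.

4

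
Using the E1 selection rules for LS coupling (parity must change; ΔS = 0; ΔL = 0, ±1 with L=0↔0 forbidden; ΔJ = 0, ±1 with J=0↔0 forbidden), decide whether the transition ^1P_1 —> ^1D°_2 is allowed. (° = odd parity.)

allowed

ΔJ = 0, ±1 (not J=0↔0): J: 1 → 2, ΔJ = +1 — satisfied.
Parity must change: even → odd — satisfied.
ΔL = 0, ±1 (not L=0↔0): L: 1 → 2, ΔL = +1 — satisfied.
ΔS = 0: S: 0 → 0 — satisfied.
All four E1 rules are satisfied.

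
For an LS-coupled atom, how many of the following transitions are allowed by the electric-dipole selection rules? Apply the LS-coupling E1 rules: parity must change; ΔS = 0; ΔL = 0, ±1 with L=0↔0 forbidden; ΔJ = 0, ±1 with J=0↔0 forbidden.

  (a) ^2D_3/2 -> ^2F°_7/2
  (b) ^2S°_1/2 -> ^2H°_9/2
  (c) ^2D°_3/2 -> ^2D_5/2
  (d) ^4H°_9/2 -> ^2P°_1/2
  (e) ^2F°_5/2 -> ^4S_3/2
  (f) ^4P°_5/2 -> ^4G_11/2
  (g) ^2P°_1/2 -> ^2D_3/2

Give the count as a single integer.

(a) forbidden (ΔJ fails)
(b) forbidden (parity, ΔL, ΔJ fail)
(c) allowed
(d) forbidden (parity, ΔS, ΔL, ΔJ fail)
(e) forbidden (ΔS, ΔL fail)
(f) forbidden (ΔL, ΔJ fail)
(g) allowed
Total allowed: 2 of 7.

2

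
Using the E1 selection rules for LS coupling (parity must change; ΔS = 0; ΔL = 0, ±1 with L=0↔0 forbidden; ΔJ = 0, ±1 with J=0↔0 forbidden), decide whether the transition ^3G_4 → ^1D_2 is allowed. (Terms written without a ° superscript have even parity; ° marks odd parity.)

Parity must change: even → even — ✗.
ΔS = 0: S: 1 → 0 — ✗.
ΔL = 0, ±1 (not L=0↔0): L: 4 → 2, ΔL = -2 — ✗.
ΔJ = 0, ±1 (not J=0↔0): J: 4 → 2, ΔJ = -2 — ✗.
Rule(s) violated: parity, ΔS, ΔL, ΔJ.

forbidden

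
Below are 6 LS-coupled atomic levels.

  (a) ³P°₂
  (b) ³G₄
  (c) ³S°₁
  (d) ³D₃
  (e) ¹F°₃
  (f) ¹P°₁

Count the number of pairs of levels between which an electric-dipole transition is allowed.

(a)–(b): forbidden (ΔL, ΔJ).
(a)–(c): forbidden (parity).
(a)–(d): allowed.
(a)–(e): forbidden (parity, ΔS, ΔL).
(a)–(f): forbidden (parity, ΔS).
(b)–(c): forbidden (ΔL, ΔJ).
(b)–(d): forbidden (parity, ΔL).
(b)–(e): forbidden (ΔS).
(b)–(f): forbidden (ΔS, ΔL, ΔJ).
(c)–(d): forbidden (ΔL, ΔJ).
(c)–(e): forbidden (parity, ΔS, ΔL, ΔJ).
(c)–(f): forbidden (parity, ΔS).
(d)–(e): forbidden (ΔS).
(d)–(f): forbidden (ΔS, ΔJ).
(e)–(f): forbidden (parity, ΔL, ΔJ).
Allowed pairs: 1 of 15.

1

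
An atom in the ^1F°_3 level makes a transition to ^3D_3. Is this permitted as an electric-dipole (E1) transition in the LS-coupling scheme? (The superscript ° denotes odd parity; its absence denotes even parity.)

forbidden

Reading off the term symbols: S 0→1, L 3→2, J 3→3, parity odd→even.
Parity must change: odd → even — satisfied.
ΔS = 0: S: 0 → 1 — violated.
ΔL = 0, ±1 (not L=0↔0): L: 3 → 2, ΔL = -1 — satisfied.
ΔJ = 0, ±1 (not J=0↔0): J: 3 → 3, ΔJ = +0 — satisfied.
Rule(s) violated: ΔS.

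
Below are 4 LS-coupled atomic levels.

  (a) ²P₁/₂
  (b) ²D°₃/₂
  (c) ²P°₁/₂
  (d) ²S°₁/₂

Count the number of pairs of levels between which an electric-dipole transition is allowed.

(a)–(b): allowed.
(a)–(c): allowed.
(a)–(d): allowed.
(b)–(c): forbidden (parity).
(b)–(d): forbidden (parity, ΔL).
(c)–(d): forbidden (parity).
Allowed pairs: 3 of 6.

3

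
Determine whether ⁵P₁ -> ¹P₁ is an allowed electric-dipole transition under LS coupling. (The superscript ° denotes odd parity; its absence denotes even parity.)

forbidden

Initial level: S=2, L=1, J=1, parity even. Final level: S=0, L=1, J=1, parity even.
Parity must change: even → even — ✗.
ΔS = 0: S: 2 → 0 — ✗.
ΔL = 0, ±1 (not L=0↔0): L: 1 → 1, ΔL = +0 — ✓.
ΔJ = 0, ±1 (not J=0↔0): J: 1 → 1, ΔJ = +0 — ✓.
Rule(s) violated: parity, ΔS.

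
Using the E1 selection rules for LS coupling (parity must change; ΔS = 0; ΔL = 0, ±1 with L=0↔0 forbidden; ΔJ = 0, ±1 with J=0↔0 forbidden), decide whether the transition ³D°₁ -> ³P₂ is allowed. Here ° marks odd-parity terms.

Reading off the term symbols: S 1→1, L 2→1, J 1→2, parity odd→even.
Parity must change: odd → even — ✓.
ΔS = 0: S: 1 → 1 — ✓.
ΔL = 0, ±1 (not L=0↔0): L: 2 → 1, ΔL = -1 — ✓.
ΔJ = 0, ±1 (not J=0↔0): J: 1 → 2, ΔJ = +1 — ✓.
All four E1 rules are satisfied.

allowed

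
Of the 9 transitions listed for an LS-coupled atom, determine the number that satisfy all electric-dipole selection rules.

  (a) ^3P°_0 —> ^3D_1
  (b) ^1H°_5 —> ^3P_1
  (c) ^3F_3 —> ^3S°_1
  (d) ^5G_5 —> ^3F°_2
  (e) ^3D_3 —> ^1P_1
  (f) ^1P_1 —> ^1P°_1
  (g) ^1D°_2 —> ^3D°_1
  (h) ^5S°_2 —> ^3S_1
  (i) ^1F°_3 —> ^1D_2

3

(a) allowed
(b) forbidden (ΔS, ΔL, ΔJ fail)
(c) forbidden (ΔL, ΔJ fail)
(d) forbidden (ΔS, ΔJ fail)
(e) forbidden (parity, ΔS, ΔJ fail)
(f) allowed
(g) forbidden (parity, ΔS fail)
(h) forbidden (ΔS, ΔL fail)
(i) allowed
Total allowed: 3 of 9.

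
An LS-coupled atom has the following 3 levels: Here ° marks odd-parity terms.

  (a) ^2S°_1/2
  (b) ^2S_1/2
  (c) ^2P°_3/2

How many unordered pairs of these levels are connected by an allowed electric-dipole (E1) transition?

1

(a)–(b): forbidden (ΔL).
(a)–(c): forbidden (parity).
(b)–(c): allowed.
Allowed pairs: 1 of 3.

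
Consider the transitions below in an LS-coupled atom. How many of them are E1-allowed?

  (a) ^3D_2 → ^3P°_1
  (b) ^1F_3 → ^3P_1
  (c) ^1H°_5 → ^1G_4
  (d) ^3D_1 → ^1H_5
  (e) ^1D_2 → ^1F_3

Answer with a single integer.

(a) allowed
(b) forbidden (parity, ΔS, ΔL, ΔJ fail)
(c) allowed
(d) forbidden (parity, ΔS, ΔL, ΔJ fail)
(e) forbidden (parity fails)
Total allowed: 2 of 5.

2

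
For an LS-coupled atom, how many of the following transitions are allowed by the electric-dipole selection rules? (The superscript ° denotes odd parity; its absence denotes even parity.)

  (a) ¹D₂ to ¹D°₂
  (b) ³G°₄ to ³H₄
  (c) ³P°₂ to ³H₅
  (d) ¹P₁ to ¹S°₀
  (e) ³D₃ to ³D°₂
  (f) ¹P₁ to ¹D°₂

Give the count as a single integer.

5

(a) allowed
(b) allowed
(c) forbidden (ΔL, ΔJ fail)
(d) allowed
(e) allowed
(f) allowed
Total allowed: 5 of 6.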